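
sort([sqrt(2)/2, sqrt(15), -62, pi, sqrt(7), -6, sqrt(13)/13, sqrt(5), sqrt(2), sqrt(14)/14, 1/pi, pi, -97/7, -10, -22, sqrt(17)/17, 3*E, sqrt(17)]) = [-62, -22, -97/7, -10, -6, sqrt(17)/17, sqrt(14)/14, sqrt(13)/13, 1/pi, sqrt(2)/2, sqrt(2), sqrt(5), sqrt(7), pi, pi, sqrt(15), sqrt(17), 3*E]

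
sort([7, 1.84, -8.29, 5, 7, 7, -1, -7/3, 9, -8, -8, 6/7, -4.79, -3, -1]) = [-8.29, -8, -8, -4.79, -3, -7/3, -1, -1, 6/7, 1.84, 5, 7, 7, 7, 9]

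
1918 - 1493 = 425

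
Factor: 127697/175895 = 5^(-1)*127^(-1)*461^1 = 461/635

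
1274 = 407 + 867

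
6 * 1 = 6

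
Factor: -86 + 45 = -1 * 41^1 = -41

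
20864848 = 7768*2686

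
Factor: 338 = 2^1*13^2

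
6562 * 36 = 236232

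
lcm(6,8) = 24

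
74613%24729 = 426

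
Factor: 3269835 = 3^3 * 5^1 * 53^1 * 457^1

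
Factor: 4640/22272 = 2^(-3) * 3^(-1) * 5^1 = 5/24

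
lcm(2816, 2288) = 36608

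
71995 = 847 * 85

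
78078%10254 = 6300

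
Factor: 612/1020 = 3^1*5^(-1) = 3/5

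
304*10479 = 3185616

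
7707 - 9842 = -2135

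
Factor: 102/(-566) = -1 * 3^1 * 17^1 * 283^(-1) = -51/283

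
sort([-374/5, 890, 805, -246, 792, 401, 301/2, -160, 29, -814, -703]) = [-814, -703, -246, -160, -374/5, 29, 301/2, 401, 792, 805, 890]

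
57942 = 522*111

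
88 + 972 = 1060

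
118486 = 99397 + 19089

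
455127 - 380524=74603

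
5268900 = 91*57900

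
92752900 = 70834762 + 21918138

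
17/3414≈0.00498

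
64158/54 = 10693/9≈1188.11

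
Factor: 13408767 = 3^3 * 17^1 * 131^1 * 223^1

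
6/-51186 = -1/8531 ≈ -0.000117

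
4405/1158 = 3 + 931/1158 ≈ 3.80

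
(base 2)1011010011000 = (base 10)5784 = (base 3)21221020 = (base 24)a10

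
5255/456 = 11 + 239/456 ≈ 11.52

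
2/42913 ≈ 0.0000466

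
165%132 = 33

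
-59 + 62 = 3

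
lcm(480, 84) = 3360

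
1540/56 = 27 + 1/2 = 27.50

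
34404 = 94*366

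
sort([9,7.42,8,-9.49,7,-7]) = [-9.49,-7,7,7.42,8,9]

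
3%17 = 3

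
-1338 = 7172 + -8510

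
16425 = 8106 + 8319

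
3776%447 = 200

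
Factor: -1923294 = -1 * 2^1 * 3^1 * 19^1 * 16871^1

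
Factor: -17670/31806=-1 * 3^(-2) * 5^1=-5/9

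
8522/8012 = 1 + 255/4006 ≈ 1.06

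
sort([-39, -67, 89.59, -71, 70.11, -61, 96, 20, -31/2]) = [-71, -67, -61, -39, -31/2, 20, 70.11, 89.59, 96]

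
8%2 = 0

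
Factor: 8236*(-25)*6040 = -1*2^5*5^3*29^1*71^1*151^1 = -1243636000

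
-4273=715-4988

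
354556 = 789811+-435255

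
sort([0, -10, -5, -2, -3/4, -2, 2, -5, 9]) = [-10, -5, -5, -2, -2, -3/4, 0, 2, 9]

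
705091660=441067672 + 264023988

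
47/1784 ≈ 0.0263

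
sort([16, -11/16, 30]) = [-11/16, 16, 30]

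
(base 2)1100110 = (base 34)30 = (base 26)3o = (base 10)102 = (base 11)93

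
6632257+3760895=10393152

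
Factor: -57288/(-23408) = 2^(-1)*3^1*19^(-1)*31^1 = 93/38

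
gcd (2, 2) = 2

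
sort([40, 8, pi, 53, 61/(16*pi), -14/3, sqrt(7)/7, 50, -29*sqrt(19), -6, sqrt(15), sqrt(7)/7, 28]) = [-29*sqrt(19), -6, -14/3, sqrt(7)/7, sqrt(7)/7, 61/(16*pi), pi, sqrt(15), 8, 28, 40, 50, 53]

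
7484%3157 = 1170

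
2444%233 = 114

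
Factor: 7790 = 2^1 * 5^1 * 19^1 * 41^1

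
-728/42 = -17 - 1/3 ≈ -17.33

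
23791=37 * 643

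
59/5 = 11 + 4/5 = 11.80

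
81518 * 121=9863678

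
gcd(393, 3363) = 3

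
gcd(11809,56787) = 1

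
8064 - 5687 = 2377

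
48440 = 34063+14377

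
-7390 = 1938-9328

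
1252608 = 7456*168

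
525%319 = 206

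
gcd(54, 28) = 2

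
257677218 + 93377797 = 351055015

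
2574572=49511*52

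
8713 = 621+8092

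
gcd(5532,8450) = 2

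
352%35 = 2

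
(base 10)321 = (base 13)1b9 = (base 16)141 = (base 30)al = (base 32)a1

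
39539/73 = 541 + 46/73 ≈ 541.63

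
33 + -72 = -39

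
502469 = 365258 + 137211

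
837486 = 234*3579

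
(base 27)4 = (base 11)4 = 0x4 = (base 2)100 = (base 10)4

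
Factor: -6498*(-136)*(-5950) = -1*2^5*3^2*5^2*7^1*17^2*19^2 = -5258181600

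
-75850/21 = -3611 - 19/21 ≈ -3611.90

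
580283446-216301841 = 363981605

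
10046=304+9742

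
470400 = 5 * 94080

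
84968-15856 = 69112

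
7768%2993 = 1782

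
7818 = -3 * (-2606)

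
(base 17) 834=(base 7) 6621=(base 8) 4477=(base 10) 2367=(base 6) 14543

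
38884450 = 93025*418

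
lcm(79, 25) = 1975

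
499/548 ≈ 0.911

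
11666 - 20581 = -8915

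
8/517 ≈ 0.0155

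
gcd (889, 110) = 1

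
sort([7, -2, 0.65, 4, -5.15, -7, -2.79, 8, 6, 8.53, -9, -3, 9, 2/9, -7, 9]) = [-9, -7, -7, -5.15, -3, -2.79, -2, 2/9, 0.65, 4, 6, 7, 8, 8.53, 9, 9]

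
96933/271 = 357 + 186/271 ≈ 357.69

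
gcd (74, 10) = 2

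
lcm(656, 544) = 22304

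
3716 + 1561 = 5277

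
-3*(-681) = 2043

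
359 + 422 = 781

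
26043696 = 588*44292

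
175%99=76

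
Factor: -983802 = -1*2^1*3^1*23^1*7129^1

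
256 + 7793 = 8049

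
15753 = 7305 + 8448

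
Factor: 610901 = 43^1*14207^1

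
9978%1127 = 962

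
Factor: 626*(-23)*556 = -1*2^3*23^1*139^1*313^1 = -8005288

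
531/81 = 59/9 ≈ 6.56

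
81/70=1 + 11/70≈1.16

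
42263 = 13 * 3251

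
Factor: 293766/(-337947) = -1*2^1*11^1*127^(-1)*887^(-1)*4451^1 = -97922/112649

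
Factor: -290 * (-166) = 2^2 * 5^1 * 29^1 * 83^1 = 48140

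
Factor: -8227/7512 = -1*2^(-3)*3^(-1)*19^1*313^(-1)*433^1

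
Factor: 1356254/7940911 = 2^1 * 11^(-1) * 23^(-1) * 97^1 * 6991^1 * 31387^(-1)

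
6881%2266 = 83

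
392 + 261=653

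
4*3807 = 15228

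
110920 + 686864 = 797784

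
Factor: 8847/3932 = 2^(-2)*3^2 = 9/4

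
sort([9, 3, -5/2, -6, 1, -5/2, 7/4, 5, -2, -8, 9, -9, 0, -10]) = [-10, -9, -8, -6, -5/2, -5/2, -2, 0, 1, 7/4, 3, 5, 9, 9]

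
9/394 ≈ 0.0228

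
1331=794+537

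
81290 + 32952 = 114242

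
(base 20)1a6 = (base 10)606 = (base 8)1136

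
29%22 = 7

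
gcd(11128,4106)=2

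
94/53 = 1 + 41/53 ≈ 1.77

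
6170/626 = 3085/313 ≈ 9.86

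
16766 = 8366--8400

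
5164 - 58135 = -52971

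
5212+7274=12486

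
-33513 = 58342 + -91855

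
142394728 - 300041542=-157646814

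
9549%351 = 72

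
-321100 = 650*(-494)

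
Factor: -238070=-1*2^1*5^1*7^1*19^1*179^1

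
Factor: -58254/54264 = -1*2^(-2)*17^(-1)*73^1 = -73/68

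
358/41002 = 179/20501 ≈ 0.00873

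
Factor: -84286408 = -1*2^3*17^1*619753^1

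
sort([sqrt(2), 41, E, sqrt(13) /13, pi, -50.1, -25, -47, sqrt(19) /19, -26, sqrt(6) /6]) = [-50.1, -47, -26, -25, sqrt(19) /19, sqrt(13) /13, sqrt(6) /6, sqrt(2), E, pi, 41]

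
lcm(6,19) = 114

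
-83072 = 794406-877478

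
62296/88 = 707 + 10/11 ≈ 707.91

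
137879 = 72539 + 65340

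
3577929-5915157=-2337228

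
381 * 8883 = 3384423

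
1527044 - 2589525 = -1062481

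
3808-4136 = -328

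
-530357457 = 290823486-821180943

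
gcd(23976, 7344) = 216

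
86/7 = 12 + 2/7 ≈ 12.29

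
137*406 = 55622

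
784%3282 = 784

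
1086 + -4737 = -3651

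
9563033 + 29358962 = 38921995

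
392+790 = 1182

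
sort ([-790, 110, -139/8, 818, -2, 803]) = [-790, -139/8, -2, 110, 803, 818]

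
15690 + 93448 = 109138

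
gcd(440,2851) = 1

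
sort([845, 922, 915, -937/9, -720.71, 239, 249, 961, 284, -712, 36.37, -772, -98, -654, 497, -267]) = [-772, -720.71, -712, -654, -267, -937/9, -98, 36.37, 239, 249, 284, 497, 845, 915, 922, 961]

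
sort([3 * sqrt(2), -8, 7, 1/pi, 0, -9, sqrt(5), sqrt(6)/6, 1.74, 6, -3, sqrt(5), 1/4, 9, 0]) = [-9, -8, -3, 0, 0, 1/4, 1/pi, sqrt(6)/6, 1.74, sqrt(5), sqrt(5), 3 * sqrt(2), 6, 7, 9]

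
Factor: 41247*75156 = 2^2*3^3*4583^1*6263^1 = 3099959532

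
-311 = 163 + -474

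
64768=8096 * 8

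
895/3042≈0.294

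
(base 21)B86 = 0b1001110100001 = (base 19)DH9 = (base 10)5025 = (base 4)1032201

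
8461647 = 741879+7719768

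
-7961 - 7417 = -15378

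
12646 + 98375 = 111021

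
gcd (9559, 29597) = 1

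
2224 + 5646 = 7870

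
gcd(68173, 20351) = 1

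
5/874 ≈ 0.00572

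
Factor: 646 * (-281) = -1 * 2^1 * 17^1 * 19^1 * 281^1 = -181526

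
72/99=8/11≈0.727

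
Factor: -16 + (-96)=-1 * 2^4 * 7^1=-112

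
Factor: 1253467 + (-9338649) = -1 * 2^1 * 7^1 * 577513^1 = -8085182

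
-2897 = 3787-6684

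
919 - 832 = 87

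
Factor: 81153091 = 3163^1 * 25657^1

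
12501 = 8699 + 3802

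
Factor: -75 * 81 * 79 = -1 * 3^5 * 5^2 * 79^1 = -479925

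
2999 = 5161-2162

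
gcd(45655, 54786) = 9131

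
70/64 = 1 + 3/32 ≈ 1.09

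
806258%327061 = 152136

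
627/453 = 1 + 58/151 ≈ 1.38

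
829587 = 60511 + 769076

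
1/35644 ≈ 0.0000281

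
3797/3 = 1265 + 2/3 ≈ 1265.67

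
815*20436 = 16655340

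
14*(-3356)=-46984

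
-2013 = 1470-3483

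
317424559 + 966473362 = 1283897921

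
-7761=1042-8803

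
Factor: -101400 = -1*2^3*3^1*5^2*13^2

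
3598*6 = 21588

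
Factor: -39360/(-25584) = 2^2*5^1*13^(-1) = 20/13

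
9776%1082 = 38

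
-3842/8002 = -1921/4001 ≈ -0.480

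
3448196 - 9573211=-6125015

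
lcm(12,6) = 12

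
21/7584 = 7/2528 ≈ 0.00277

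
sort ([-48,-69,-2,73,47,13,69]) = [-69,-48,-2,13,47,69,73]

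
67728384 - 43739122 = 23989262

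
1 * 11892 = 11892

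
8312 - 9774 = -1462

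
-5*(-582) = 2910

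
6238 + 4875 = 11113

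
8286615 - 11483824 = -3197209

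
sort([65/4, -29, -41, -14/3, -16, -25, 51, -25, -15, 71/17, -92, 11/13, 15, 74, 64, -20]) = [-92, -41, -29, -25, -25, -20, -16, -15, -14/3, 11/13, 71/17, 15, 65/4, 51, 64, 74]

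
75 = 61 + 14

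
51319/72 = 712 + 55/72≈712.76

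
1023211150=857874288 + 165336862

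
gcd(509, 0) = 509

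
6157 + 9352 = 15509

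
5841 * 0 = 0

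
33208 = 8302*4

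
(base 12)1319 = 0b100010000101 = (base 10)2181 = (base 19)60f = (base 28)2lp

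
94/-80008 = -47/40004 ≈ -0.00117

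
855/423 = 2 + 1/47 ≈ 2.02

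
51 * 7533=384183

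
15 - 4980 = -4965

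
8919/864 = 10 + 31/96 ≈ 10.32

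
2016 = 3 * 672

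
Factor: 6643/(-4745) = -1 * 5^(-1) * 7^1 = -7/5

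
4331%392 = 19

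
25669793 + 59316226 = 84986019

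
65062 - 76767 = -11705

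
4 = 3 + 1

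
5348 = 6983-1635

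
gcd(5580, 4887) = 9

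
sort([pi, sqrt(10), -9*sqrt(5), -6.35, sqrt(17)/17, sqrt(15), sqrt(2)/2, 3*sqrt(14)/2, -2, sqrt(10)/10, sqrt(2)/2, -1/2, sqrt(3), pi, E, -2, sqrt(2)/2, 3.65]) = [-9*sqrt(5), -6.35, -2, -2, -1/2, sqrt(17)/17, sqrt(10)/10, sqrt(2)/2, sqrt(2)/2, sqrt(2)/2, sqrt(3), E, pi, pi, sqrt(10), 3.65, sqrt(15), 3*sqrt(14)/2]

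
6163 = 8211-2048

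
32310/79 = 408 + 78/79 ≈ 408.99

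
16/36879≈0.000434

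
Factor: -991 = -1 * 991^1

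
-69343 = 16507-85850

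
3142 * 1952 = 6133184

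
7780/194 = 40+10/97≈40.10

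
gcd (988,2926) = 38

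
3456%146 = 98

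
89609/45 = 1991 + 14/45≈1991.31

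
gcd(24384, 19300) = 4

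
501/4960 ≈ 0.101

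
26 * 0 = 0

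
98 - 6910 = -6812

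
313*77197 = 24162661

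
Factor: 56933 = 17^2*197^1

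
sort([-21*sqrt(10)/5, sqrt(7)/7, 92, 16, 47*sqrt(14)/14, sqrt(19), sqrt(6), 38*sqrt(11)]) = [-21*sqrt(10)/5, sqrt(7)/7, sqrt(6), sqrt(19), 47*sqrt(14)/14, 16, 92, 38*sqrt(11)]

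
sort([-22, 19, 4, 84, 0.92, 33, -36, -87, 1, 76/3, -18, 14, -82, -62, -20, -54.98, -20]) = [-87, -82, -62, -54.98, -36, -22, -20, -20, -18, 0.92, 1, 4, 14, 19, 76/3, 33, 84]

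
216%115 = 101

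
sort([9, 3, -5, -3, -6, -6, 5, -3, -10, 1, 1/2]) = [-10, -6, -6, -5, -3, -3, 1/2, 1, 3, 5, 9]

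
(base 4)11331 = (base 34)b7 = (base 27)e3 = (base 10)381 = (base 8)575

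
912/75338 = 456/37669 ≈ 0.0121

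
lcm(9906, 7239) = 188214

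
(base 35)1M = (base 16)39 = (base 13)45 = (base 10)57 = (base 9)63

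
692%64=52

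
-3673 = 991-4664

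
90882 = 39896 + 50986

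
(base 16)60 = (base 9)116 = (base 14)6c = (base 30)36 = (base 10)96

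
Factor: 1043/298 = 2^(-1)*7^1 = 7/2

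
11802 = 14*843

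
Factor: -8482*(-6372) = 2^3*3^3*59^1*4241^1 = 54047304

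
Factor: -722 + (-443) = -1*5^1*233^1 = -1165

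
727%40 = 7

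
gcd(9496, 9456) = 8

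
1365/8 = 170 + 5/8 ≈ 170.63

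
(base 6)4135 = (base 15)418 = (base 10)923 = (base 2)1110011011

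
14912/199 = 74 + 186/199 ≈ 74.93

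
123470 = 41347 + 82123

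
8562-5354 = 3208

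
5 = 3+2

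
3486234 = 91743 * 38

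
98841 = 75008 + 23833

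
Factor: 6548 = 2^2 * 1637^1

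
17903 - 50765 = -32862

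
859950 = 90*9555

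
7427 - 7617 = -190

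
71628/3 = 23876 = 23876.00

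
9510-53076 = -43566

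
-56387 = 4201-60588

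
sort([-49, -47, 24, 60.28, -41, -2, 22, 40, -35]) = [-49, -47, -41, -35, -2, 22, 24, 40, 60.28]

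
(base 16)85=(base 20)6d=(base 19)70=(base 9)157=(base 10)133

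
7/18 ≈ 0.389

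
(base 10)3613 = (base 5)103423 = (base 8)7035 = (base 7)13351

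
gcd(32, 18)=2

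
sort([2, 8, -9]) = [-9, 2, 8]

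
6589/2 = 3294 + 1/2 = 3294.50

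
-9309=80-9389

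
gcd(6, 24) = 6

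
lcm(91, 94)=8554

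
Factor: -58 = -1 * 2^1 * 29^1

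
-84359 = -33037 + -51322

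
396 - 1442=-1046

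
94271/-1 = -94271 = -94271.00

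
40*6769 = 270760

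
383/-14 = -27 - 5/14≈-27.36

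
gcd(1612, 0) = 1612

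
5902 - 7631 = -1729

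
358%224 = 134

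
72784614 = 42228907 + 30555707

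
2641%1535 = 1106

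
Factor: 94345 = 5^1*18869^1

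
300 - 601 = -301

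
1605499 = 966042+639457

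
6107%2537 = 1033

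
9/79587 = 1/8843 ≈ 0.000113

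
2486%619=10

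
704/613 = 1 + 91/613 ≈ 1.15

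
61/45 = 1 + 16/45 ≈ 1.36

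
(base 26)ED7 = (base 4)2121101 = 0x2651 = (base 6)113225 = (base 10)9809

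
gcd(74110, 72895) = 5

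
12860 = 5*2572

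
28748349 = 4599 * 6251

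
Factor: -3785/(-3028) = 2^(-2)*5^1 = 5/4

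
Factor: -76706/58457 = -1 * 2^1 * 7^(-1) * 1193^(-1) * 5479^1 = -10958/8351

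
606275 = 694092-87817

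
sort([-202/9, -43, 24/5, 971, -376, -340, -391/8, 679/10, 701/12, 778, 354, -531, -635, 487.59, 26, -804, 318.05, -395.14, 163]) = [-804, -635, -531, -395.14, -376, -340, -391/8, -43, -202/9, 24/5, 26, 701/12, 679/10, 163, 318.05, 354, 487.59, 778, 971]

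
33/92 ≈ 0.359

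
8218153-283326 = 7934827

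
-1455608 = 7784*(-187)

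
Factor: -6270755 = -1*5^1*1254151^1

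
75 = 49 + 26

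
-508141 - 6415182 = -6923323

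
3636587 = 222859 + 3413728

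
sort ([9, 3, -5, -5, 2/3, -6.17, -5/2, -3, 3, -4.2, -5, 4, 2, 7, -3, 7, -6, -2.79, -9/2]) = [-6.17, -6, -5, -5, -5, -9/2, -4.2, -3, -3, -2.79, -5/2, 2/3, 2, 3, 3, 4, 7, 7, 9]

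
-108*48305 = -5216940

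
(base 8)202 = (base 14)94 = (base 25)55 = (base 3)11211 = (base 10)130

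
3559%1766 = 27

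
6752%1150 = 1002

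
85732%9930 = 6292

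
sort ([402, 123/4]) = [123/4, 402]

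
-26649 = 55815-82464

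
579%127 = 71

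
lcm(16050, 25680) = 128400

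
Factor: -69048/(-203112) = 13^(-1) * 31^(-1) * 137^1 = 137/403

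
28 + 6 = 34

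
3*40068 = 120204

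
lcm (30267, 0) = 0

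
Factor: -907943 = -1*37^1*53^1*463^1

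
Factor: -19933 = -1*31^1*643^1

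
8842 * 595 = 5260990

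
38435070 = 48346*795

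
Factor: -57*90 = -1*2^1*3^3*5^1*19^1 = -5130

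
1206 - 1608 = -402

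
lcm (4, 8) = 8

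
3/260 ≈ 0.0115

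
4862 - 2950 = 1912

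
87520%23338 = 17506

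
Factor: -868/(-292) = 7^1 * 31^1 * 73^(-1) = 217/73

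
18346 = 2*9173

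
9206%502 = 170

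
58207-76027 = -17820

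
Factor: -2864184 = -1*2^3*3^1*131^1*911^1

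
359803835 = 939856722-580052887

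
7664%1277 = 2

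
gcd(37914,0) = 37914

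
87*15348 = 1335276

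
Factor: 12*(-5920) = -1*2^7*3^1*5^1*37^1 = -71040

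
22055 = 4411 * 5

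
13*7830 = 101790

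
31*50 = 1550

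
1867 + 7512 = 9379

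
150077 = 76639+73438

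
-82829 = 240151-322980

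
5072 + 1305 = 6377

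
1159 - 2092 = -933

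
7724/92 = 83 + 22/23 ≈ 83.96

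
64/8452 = 16/2113≈0.00757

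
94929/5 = 18985 + 4/5 = 18985.80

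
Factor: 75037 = 75037^1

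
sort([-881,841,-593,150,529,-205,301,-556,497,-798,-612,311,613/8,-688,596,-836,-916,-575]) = [-916,-881,-836,-798,-688,-612,-593,-575,-556,-205,613/8,150,301,311,497,529,596,841]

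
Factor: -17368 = -1 * 2^3 * 13^1 * 167^1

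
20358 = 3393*6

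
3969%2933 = 1036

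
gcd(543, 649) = 1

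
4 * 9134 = 36536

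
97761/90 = 1086 + 7/30 ≈ 1086.23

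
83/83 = 1 = 1.00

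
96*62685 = 6017760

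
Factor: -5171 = -1*5171^1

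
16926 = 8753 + 8173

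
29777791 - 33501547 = -3723756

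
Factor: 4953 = 3^1 * 13^1 * 127^1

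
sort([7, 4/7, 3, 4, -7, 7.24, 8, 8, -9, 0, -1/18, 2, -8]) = [-9, -8, -7, -1/18, 0, 4/7, 2, 3, 4, 7, 7.24, 8, 8]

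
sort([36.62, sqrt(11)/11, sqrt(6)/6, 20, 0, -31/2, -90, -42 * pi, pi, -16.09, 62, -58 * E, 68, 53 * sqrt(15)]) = [-58 * E, -42 * pi, -90, -16.09, -31/2, 0, sqrt(11)/11, sqrt(6)/6, pi, 20, 36.62, 62, 68, 53 * sqrt(15)]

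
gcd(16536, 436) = 4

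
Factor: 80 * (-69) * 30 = -1 * 2^5 * 3^2 * 5^2 * 23^1 = -165600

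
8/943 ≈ 0.00848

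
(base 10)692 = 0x2b4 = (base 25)12h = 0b1010110100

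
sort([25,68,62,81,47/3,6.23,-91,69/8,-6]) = [-91,-6,6.23,69/8,47/3,25,62,68,81]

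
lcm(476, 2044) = 34748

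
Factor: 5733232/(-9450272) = -1 * 2^(-1) * 13^(-1) * 22717^(-1) * 358327^1 = -358327/590642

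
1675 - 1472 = 203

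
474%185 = 104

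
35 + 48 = 83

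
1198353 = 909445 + 288908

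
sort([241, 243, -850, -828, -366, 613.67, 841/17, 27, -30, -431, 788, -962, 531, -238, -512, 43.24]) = [-962, -850, -828, -512, -431, -366, -238, -30, 27, 43.24, 841/17, 241, 243, 531, 613.67, 788]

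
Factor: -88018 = -1*2^1*7^1*6287^1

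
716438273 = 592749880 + 123688393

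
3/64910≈0.0000462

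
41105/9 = 4567 + 2/9 ≈ 4567.22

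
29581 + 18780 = 48361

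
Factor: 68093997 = 3^1*22697999^1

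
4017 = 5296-1279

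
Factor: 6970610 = 2^1 * 5^1 * 23^1 * 30307^1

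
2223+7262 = 9485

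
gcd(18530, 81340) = 10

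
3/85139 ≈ 0.0000352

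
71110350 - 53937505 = 17172845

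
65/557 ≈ 0.117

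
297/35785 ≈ 0.00830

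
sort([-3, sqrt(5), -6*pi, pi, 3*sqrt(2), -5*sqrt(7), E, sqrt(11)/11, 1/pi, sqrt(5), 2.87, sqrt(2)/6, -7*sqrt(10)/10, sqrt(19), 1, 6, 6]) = [-6*pi, -5*sqrt(7), -3, -7*sqrt(10)/10, sqrt(2)/6, sqrt(11)/11, 1/pi, 1, sqrt(5), sqrt(5), E, 2.87, pi, 3*sqrt(2), sqrt(19), 6, 6]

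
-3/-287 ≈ 0.0105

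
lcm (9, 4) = 36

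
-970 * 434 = -420980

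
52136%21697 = 8742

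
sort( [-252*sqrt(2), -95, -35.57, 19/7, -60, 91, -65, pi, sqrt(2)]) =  [-252*sqrt(2), -95, -65, -60, -35.57, sqrt(2), 19/7, pi, 91]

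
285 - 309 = -24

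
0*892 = 0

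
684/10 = 342/5 = 68.40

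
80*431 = 34480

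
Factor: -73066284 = -1 * 2^2 * 3^2 * 73^1 * 27803^1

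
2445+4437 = 6882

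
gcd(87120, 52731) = 9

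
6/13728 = 1/2288 ≈ 0.000437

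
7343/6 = 1223 + 5/6 ≈ 1223.83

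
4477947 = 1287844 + 3190103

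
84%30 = 24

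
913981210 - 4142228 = 909838982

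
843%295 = 253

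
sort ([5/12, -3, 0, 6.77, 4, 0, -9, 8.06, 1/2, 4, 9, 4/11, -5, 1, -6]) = [-9, -6, -5, -3, 0, 0, 4/11, 5/12, 1/2, 1, 4, 4, 6.77, 8.06, 9]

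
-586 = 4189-4775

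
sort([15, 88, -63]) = [-63, 15, 88]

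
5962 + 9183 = 15145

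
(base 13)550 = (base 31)tb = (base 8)1616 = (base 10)910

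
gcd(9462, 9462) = 9462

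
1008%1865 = 1008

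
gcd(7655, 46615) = 5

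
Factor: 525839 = 525839^1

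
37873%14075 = 9723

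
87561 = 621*141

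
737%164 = 81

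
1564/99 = 15 + 79/99 ≈ 15.80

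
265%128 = 9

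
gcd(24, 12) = 12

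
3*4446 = 13338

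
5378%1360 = 1298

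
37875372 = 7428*5099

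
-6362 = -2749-3613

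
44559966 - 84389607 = -39829641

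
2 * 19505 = 39010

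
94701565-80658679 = 14042886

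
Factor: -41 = -1*41^1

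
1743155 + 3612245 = 5355400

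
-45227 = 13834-59061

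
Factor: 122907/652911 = 7^(-1) * 53^1 * 773^1 * 31091^(-1) = 40969/217637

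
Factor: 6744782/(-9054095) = -1*2^1*5^(-1)*11^2*47^1*593^1*1810819^(-1) 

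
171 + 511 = 682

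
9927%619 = 23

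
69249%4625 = 4499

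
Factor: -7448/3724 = -1 * 2^1 = -2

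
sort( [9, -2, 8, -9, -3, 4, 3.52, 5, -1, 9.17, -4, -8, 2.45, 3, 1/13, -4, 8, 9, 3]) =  [-9, -8, -4, -4, -3, -2, -1, 1/13, 2.45, 3, 3, 3.52, 4, 5, 8, 8, 9, 9, 9.17]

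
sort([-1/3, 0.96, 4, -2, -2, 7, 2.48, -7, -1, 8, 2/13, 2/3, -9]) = [-9, -7, -2, -2, -1, -1/3, 2/13, 2/3, 0.96, 2.48, 4, 7, 8]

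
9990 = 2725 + 7265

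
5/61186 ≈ 0.0000817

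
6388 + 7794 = 14182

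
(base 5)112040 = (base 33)3mr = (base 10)4020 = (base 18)c76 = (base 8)7664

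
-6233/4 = -1558 - 1/4 = -1558.25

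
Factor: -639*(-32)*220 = 2^7*3^2*5^1*11^1*71^1 = 4498560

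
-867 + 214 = -653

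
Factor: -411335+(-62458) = -1 * 3^1 * 157931^1 = -473793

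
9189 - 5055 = 4134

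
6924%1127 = 162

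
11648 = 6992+4656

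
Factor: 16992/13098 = 2^4*3^1*37^(-1) = 48/37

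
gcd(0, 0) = 0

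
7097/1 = 7097 = 7097.00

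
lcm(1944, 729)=5832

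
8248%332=280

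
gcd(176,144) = 16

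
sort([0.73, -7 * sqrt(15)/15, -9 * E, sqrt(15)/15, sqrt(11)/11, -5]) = [-9 * E, -5, -7 * sqrt(15)/15, sqrt(15)/15, sqrt(11)/11, 0.73]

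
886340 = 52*17045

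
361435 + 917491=1278926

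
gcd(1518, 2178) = 66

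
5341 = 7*763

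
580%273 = 34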